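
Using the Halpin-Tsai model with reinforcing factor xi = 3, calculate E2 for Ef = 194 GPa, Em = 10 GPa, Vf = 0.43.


eta = (Ef/Em - 1)/(Ef/Em + xi) = (19.4 - 1)/(19.4 + 3) = 0.8214
E2 = Em*(1+xi*eta*Vf)/(1-eta*Vf) = 31.84 GPa

31.84 GPa


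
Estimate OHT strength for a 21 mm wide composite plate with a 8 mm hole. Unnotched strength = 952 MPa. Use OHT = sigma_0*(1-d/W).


OHT = sigma_0*(1-d/W) = 952*(1-8/21) = 589.3 MPa

589.3 MPa


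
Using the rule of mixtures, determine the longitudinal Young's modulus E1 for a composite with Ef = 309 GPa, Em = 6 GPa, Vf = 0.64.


E1 = Ef*Vf + Em*(1-Vf) = 309*0.64 + 6*0.36 = 199.92 GPa

199.92 GPa


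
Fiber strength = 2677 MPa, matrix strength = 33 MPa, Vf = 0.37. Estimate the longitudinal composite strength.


sigma_1 = sigma_f*Vf + sigma_m*(1-Vf) = 2677*0.37 + 33*0.63 = 1011.3 MPa

1011.3 MPa


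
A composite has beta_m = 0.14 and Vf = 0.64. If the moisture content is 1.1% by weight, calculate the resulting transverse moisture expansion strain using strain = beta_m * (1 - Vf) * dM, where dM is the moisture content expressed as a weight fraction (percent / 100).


dM = 1.1/100 = 0.011
strain = beta_m * (1-Vf) * dM = 0.14 * 0.36 * 0.011 = 0.0005544

0.0005544


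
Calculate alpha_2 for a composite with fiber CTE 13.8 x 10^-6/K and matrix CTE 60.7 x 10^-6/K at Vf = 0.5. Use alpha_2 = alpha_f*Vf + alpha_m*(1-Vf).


alpha_2 = alpha_f*Vf + alpha_m*(1-Vf) = 13.8*0.5 + 60.7*0.5 = 37.3 x 10^-6/K

37.3 x 10^-6/K


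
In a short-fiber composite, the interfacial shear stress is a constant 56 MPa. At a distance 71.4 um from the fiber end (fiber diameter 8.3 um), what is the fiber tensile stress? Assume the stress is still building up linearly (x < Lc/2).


Force balance: sigma_f * (pi*d^2/4) = tau * (pi*d) * x  ->  sigma_f = 4 * tau * x / d
sigma_f = 4 * 56 * 71.4 / 8.3 = 1926.9 MPa

1926.9 MPa


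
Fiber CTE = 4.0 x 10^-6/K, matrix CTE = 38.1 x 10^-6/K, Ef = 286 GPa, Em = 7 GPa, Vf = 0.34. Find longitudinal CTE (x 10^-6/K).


E1 = Ef*Vf + Em*(1-Vf) = 101.86
alpha_1 = (alpha_f*Ef*Vf + alpha_m*Em*(1-Vf))/E1 = 5.55 x 10^-6/K

5.55 x 10^-6/K


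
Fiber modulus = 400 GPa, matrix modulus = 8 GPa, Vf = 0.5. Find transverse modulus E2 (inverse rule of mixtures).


1/E2 = Vf/Ef + (1-Vf)/Em = 0.5/400 + 0.5/8
E2 = 15.69 GPa

15.69 GPa


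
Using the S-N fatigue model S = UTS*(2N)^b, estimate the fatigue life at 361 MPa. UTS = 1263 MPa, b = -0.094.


N = 0.5 * (S/UTS)^(1/b) = 0.5 * (361/1263)^(1/-0.094) = 305561.9306 cycles

305561.9306 cycles


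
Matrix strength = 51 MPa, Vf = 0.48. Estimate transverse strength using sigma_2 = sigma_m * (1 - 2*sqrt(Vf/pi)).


factor = 1 - 2*sqrt(0.48/pi) = 0.2182
sigma_2 = 51 * 0.2182 = 11.13 MPa

11.13 MPa


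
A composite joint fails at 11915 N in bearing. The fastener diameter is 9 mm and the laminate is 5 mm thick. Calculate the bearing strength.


sigma_br = F/(d*h) = 11915/(9*5) = 264.8 MPa

264.8 MPa


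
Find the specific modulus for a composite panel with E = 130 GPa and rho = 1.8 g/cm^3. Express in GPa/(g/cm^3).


Specific stiffness = E/rho = 130/1.8 = 72.2 GPa/(g/cm^3)

72.2 GPa/(g/cm^3)


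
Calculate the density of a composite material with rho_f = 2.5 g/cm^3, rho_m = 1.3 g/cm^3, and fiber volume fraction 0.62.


rho_c = rho_f*Vf + rho_m*(1-Vf) = 2.5*0.62 + 1.3*0.38 = 2.044 g/cm^3

2.044 g/cm^3


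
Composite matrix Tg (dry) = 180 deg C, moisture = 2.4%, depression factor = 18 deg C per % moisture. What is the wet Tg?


Tg_wet = Tg_dry - k*moisture = 180 - 18*2.4 = 136.8 deg C

136.8 deg C


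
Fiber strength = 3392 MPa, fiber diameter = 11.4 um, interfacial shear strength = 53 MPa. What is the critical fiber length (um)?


Lc = sigma_f * d / (2 * tau_i) = 3392 * 11.4 / (2 * 53) = 364.8 um

364.8 um


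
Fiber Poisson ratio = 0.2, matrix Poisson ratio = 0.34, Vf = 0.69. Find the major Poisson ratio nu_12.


nu_12 = nu_f*Vf + nu_m*(1-Vf) = 0.2*0.69 + 0.34*0.31 = 0.2434

0.2434


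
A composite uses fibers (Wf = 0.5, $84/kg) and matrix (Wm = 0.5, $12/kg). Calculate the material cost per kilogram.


Cost = cost_f*Wf + cost_m*Wm = 84*0.5 + 12*0.5 = $48.0/kg

$48.0/kg


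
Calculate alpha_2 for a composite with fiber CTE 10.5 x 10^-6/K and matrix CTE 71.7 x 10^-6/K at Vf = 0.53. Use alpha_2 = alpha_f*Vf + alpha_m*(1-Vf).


alpha_2 = alpha_f*Vf + alpha_m*(1-Vf) = 10.5*0.53 + 71.7*0.47 = 39.3 x 10^-6/K

39.3 x 10^-6/K


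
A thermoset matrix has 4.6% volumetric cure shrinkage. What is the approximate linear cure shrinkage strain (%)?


Linear shrinkage ≈ vol_shrink/3 = 4.6/3 = 1.533%

1.533%


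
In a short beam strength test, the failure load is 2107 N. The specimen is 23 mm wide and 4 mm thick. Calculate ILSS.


ILSS = 3F/(4bh) = 3*2107/(4*23*4) = 17.18 MPa

17.18 MPa


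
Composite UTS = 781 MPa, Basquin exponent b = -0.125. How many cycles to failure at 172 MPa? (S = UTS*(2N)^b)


N = 0.5 * (S/UTS)^(1/b) = 0.5 * (172/781)^(1/-0.125) = 90354.6900 cycles

90354.6900 cycles


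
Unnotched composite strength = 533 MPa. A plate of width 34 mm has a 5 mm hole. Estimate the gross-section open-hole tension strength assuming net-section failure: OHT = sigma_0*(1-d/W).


OHT = sigma_0*(1-d/W) = 533*(1-5/34) = 454.6 MPa

454.6 MPa


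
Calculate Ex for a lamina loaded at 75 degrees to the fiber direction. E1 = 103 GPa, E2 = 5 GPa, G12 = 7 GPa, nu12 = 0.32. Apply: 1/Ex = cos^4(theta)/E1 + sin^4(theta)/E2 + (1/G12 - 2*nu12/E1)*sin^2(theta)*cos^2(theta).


cos^4(75) = 0.004487, sin^4(75) = 0.870513, sin^2(75)*cos^2(75) = 0.0625
1/G12 - 2*nu12/E1 = 1/7 - 2*0.32/103 = 0.136644 GPa^-1
1/Ex = 0.004487/103 + 0.870513/5 + 0.136644*0.0625 = 0.1826863 GPa^-1
Ex = 5.47 GPa

5.47 GPa


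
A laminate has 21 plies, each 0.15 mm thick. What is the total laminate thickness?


h = n * t_ply = 21 * 0.15 = 3.15 mm

3.15 mm


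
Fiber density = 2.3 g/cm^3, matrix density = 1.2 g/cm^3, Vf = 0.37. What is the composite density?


rho_c = rho_f*Vf + rho_m*(1-Vf) = 2.3*0.37 + 1.2*0.63 = 1.607 g/cm^3

1.607 g/cm^3


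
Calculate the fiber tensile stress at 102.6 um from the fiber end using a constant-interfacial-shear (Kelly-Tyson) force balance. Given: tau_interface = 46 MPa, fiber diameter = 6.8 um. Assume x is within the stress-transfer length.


Force balance: sigma_f * (pi*d^2/4) = tau * (pi*d) * x  ->  sigma_f = 4 * tau * x / d
sigma_f = 4 * 46 * 102.6 / 6.8 = 2776.2 MPa

2776.2 MPa


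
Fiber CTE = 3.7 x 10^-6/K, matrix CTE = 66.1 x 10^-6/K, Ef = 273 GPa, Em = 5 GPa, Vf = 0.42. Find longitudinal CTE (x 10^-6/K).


E1 = Ef*Vf + Em*(1-Vf) = 117.56
alpha_1 = (alpha_f*Ef*Vf + alpha_m*Em*(1-Vf))/E1 = 5.24 x 10^-6/K

5.24 x 10^-6/K


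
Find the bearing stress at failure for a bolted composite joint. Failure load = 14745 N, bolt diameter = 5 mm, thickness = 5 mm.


sigma_br = F/(d*h) = 14745/(5*5) = 589.8 MPa

589.8 MPa


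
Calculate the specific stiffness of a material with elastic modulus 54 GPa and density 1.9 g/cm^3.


Specific stiffness = E/rho = 54/1.9 = 28.4 GPa/(g/cm^3)

28.4 GPa/(g/cm^3)


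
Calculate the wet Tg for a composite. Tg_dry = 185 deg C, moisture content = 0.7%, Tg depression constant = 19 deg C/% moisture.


Tg_wet = Tg_dry - k*moisture = 185 - 19*0.7 = 171.7 deg C

171.7 deg C


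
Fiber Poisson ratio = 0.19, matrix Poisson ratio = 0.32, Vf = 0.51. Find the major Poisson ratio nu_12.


nu_12 = nu_f*Vf + nu_m*(1-Vf) = 0.19*0.51 + 0.32*0.49 = 0.2537

0.2537


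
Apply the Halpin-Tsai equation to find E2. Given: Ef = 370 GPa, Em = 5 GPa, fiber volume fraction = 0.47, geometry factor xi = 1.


eta = (Ef/Em - 1)/(Ef/Em + xi) = (74.0 - 1)/(74.0 + 1) = 0.9733
E2 = Em*(1+xi*eta*Vf)/(1-eta*Vf) = 13.43 GPa

13.43 GPa


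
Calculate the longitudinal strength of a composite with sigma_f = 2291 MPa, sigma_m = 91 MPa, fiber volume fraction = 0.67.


sigma_1 = sigma_f*Vf + sigma_m*(1-Vf) = 2291*0.67 + 91*0.33 = 1565.0 MPa

1565.0 MPa


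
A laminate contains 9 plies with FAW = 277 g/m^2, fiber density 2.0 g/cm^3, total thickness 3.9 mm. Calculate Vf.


Vf = n * FAW / (rho_f * h * 1000) = 9 * 277 / (2.0 * 3.9 * 1000) = 0.3196

0.3196


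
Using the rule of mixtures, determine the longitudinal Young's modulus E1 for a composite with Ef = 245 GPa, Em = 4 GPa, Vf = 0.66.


E1 = Ef*Vf + Em*(1-Vf) = 245*0.66 + 4*0.34 = 163.06 GPa

163.06 GPa


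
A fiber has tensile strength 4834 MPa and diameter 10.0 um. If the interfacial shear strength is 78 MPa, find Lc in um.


Lc = sigma_f * d / (2 * tau_i) = 4834 * 10.0 / (2 * 78) = 309.9 um

309.9 um


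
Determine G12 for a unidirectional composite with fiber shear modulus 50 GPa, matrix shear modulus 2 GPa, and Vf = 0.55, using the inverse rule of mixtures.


1/G12 = Vf/Gf + (1-Vf)/Gm = 0.55/50 + 0.45/2
G12 = 4.24 GPa

4.24 GPa


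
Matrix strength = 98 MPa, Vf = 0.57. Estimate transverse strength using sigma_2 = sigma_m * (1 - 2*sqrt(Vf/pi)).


factor = 1 - 2*sqrt(0.57/pi) = 0.1481
sigma_2 = 98 * 0.1481 = 14.51 MPa

14.51 MPa


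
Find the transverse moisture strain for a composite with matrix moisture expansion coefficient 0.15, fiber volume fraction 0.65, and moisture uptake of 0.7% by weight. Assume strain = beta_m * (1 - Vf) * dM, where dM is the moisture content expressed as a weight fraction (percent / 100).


dM = 0.7/100 = 0.007
strain = beta_m * (1-Vf) * dM = 0.15 * 0.35 * 0.007 = 0.0003675

0.0003675


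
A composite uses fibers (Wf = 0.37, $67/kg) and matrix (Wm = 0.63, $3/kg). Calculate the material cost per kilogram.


Cost = cost_f*Wf + cost_m*Wm = 67*0.37 + 3*0.63 = $26.68/kg

$26.68/kg


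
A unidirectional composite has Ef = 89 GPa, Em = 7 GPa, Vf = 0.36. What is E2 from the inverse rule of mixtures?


1/E2 = Vf/Ef + (1-Vf)/Em = 0.36/89 + 0.64/7
E2 = 10.47 GPa

10.47 GPa


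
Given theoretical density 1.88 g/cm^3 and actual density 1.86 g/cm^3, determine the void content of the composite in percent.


Void% = (rho_theo - rho_actual)/rho_theo * 100 = (1.88 - 1.86)/1.88 * 100 = 1.06%

1.06%


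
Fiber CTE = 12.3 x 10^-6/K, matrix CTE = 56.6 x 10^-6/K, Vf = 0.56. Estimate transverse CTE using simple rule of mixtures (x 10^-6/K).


alpha_2 = alpha_f*Vf + alpha_m*(1-Vf) = 12.3*0.56 + 56.6*0.44 = 31.8 x 10^-6/K

31.8 x 10^-6/K


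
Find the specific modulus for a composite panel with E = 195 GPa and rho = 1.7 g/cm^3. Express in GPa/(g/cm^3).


Specific stiffness = E/rho = 195/1.7 = 114.7 GPa/(g/cm^3)

114.7 GPa/(g/cm^3)


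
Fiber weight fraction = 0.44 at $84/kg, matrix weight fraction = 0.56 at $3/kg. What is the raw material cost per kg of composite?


Cost = cost_f*Wf + cost_m*Wm = 84*0.44 + 3*0.56 = $38.64/kg

$38.64/kg


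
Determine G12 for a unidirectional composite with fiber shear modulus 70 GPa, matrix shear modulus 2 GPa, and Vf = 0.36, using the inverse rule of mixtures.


1/G12 = Vf/Gf + (1-Vf)/Gm = 0.36/70 + 0.64/2
G12 = 3.08 GPa

3.08 GPa


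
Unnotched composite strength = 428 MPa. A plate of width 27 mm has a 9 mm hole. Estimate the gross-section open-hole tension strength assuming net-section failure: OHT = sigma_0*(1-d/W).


OHT = sigma_0*(1-d/W) = 428*(1-9/27) = 285.3 MPa

285.3 MPa


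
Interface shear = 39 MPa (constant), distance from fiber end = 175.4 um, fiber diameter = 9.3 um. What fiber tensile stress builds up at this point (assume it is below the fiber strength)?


Force balance: sigma_f * (pi*d^2/4) = tau * (pi*d) * x  ->  sigma_f = 4 * tau * x / d
sigma_f = 4 * 39 * 175.4 / 9.3 = 2942.2 MPa

2942.2 MPa


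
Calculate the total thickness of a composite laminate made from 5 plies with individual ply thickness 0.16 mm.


h = n * t_ply = 5 * 0.16 = 0.8 mm

0.8 mm


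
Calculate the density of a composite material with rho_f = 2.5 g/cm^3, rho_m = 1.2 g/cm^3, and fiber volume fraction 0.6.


rho_c = rho_f*Vf + rho_m*(1-Vf) = 2.5*0.6 + 1.2*0.4 = 1.98 g/cm^3

1.98 g/cm^3


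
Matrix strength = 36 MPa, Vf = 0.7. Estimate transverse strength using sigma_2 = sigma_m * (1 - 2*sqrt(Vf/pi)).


factor = 1 - 2*sqrt(0.7/pi) = 0.0559
sigma_2 = 36 * 0.0559 = 2.01 MPa

2.01 MPa


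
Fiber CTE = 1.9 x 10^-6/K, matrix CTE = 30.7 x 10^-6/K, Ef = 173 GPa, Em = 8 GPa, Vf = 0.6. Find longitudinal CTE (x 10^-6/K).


E1 = Ef*Vf + Em*(1-Vf) = 107.0
alpha_1 = (alpha_f*Ef*Vf + alpha_m*Em*(1-Vf))/E1 = 2.76 x 10^-6/K

2.76 x 10^-6/K


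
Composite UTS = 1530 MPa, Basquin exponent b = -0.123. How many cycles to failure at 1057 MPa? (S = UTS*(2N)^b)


N = 0.5 * (S/UTS)^(1/b) = 0.5 * (1057/1530)^(1/-0.123) = 10.1110 cycles

10.1110 cycles


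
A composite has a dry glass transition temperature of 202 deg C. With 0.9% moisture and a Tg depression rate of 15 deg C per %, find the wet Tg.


Tg_wet = Tg_dry - k*moisture = 202 - 15*0.9 = 188.5 deg C

188.5 deg C


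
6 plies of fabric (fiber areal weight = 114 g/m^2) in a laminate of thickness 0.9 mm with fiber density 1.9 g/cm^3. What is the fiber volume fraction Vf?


Vf = n * FAW / (rho_f * h * 1000) = 6 * 114 / (1.9 * 0.9 * 1000) = 0.4

0.4


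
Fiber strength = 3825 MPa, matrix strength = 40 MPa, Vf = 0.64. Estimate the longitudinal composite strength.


sigma_1 = sigma_f*Vf + sigma_m*(1-Vf) = 3825*0.64 + 40*0.36 = 2462.4 MPa

2462.4 MPa


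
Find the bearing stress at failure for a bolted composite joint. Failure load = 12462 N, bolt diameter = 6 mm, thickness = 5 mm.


sigma_br = F/(d*h) = 12462/(6*5) = 415.4 MPa

415.4 MPa


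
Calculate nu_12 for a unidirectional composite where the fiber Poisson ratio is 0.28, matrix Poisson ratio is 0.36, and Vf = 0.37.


nu_12 = nu_f*Vf + nu_m*(1-Vf) = 0.28*0.37 + 0.36*0.63 = 0.3304

0.3304


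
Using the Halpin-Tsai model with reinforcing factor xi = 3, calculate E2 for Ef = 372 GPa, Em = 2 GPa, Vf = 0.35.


eta = (Ef/Em - 1)/(Ef/Em + xi) = (186.0 - 1)/(186.0 + 3) = 0.9788
E2 = Em*(1+xi*eta*Vf)/(1-eta*Vf) = 6.17 GPa

6.17 GPa


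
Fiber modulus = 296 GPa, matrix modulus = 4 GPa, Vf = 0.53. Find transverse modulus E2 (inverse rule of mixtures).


1/E2 = Vf/Ef + (1-Vf)/Em = 0.53/296 + 0.47/4
E2 = 8.38 GPa

8.38 GPa


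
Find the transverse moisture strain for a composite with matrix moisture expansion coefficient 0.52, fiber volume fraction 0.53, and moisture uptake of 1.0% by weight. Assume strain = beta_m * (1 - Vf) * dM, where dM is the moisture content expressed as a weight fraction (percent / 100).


dM = 1.0/100 = 0.01
strain = beta_m * (1-Vf) * dM = 0.52 * 0.47 * 0.01 = 0.002444

0.002444


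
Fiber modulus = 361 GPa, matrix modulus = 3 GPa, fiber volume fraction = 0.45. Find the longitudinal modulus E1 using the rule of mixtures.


E1 = Ef*Vf + Em*(1-Vf) = 361*0.45 + 3*0.55 = 164.1 GPa

164.1 GPa


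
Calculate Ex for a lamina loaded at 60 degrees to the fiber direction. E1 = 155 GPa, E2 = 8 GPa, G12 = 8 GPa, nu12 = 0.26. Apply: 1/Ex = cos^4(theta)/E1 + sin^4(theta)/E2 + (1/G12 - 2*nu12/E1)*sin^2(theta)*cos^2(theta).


cos^4(60) = 0.0625, sin^4(60) = 0.5625, sin^2(60)*cos^2(60) = 0.1875
1/G12 - 2*nu12/E1 = 1/8 - 2*0.26/155 = 0.121645 GPa^-1
1/Ex = 0.0625/155 + 0.5625/8 + 0.121645*0.1875 = 0.0935242 GPa^-1
Ex = 10.69 GPa

10.69 GPa


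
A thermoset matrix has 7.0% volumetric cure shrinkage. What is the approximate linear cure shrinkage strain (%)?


Linear shrinkage ≈ vol_shrink/3 = 7.0/3 = 2.333%

2.333%


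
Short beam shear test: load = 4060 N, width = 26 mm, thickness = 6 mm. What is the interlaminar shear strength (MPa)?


ILSS = 3F/(4bh) = 3*4060/(4*26*6) = 19.52 MPa

19.52 MPa


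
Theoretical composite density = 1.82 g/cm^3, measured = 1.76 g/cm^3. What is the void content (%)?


Void% = (rho_theo - rho_actual)/rho_theo * 100 = (1.82 - 1.76)/1.82 * 100 = 3.3%

3.3%


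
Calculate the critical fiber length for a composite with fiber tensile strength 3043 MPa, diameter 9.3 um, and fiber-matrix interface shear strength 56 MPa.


Lc = sigma_f * d / (2 * tau_i) = 3043 * 9.3 / (2 * 56) = 252.7 um

252.7 um


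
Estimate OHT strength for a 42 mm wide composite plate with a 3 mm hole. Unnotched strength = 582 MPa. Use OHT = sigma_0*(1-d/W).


OHT = sigma_0*(1-d/W) = 582*(1-3/42) = 540.4 MPa

540.4 MPa


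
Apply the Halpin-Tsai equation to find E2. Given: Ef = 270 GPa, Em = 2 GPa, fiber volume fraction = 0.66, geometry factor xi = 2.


eta = (Ef/Em - 1)/(Ef/Em + xi) = (135.0 - 1)/(135.0 + 2) = 0.9781
E2 = Em*(1+xi*eta*Vf)/(1-eta*Vf) = 12.93 GPa

12.93 GPa


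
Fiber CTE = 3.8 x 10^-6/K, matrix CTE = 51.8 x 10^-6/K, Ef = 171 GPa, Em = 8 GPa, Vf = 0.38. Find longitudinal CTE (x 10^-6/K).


E1 = Ef*Vf + Em*(1-Vf) = 69.94
alpha_1 = (alpha_f*Ef*Vf + alpha_m*Em*(1-Vf))/E1 = 7.2 x 10^-6/K

7.2 x 10^-6/K


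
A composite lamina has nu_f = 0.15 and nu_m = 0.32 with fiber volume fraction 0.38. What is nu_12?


nu_12 = nu_f*Vf + nu_m*(1-Vf) = 0.15*0.38 + 0.32*0.62 = 0.2554

0.2554


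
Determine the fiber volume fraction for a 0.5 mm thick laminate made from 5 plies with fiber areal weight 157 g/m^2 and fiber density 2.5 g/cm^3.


Vf = n * FAW / (rho_f * h * 1000) = 5 * 157 / (2.5 * 0.5 * 1000) = 0.628

0.628


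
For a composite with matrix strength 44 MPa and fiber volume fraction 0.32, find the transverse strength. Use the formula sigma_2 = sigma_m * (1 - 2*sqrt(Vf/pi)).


factor = 1 - 2*sqrt(0.32/pi) = 0.3617
sigma_2 = 44 * 0.3617 = 15.91 MPa

15.91 MPa


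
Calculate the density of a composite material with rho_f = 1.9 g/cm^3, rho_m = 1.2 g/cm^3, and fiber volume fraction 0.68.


rho_c = rho_f*Vf + rho_m*(1-Vf) = 1.9*0.68 + 1.2*0.32 = 1.676 g/cm^3

1.676 g/cm^3


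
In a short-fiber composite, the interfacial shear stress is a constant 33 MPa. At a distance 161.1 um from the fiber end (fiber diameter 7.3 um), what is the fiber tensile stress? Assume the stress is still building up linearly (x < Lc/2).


Force balance: sigma_f * (pi*d^2/4) = tau * (pi*d) * x  ->  sigma_f = 4 * tau * x / d
sigma_f = 4 * 33 * 161.1 / 7.3 = 2913.0 MPa

2913.0 MPa


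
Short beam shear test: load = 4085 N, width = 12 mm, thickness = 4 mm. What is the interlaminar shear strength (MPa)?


ILSS = 3F/(4bh) = 3*4085/(4*12*4) = 63.83 MPa

63.83 MPa


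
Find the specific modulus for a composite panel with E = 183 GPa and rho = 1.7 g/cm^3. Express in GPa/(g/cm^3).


Specific stiffness = E/rho = 183/1.7 = 107.6 GPa/(g/cm^3)

107.6 GPa/(g/cm^3)


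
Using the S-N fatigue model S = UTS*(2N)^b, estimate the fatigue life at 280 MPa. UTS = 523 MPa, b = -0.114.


N = 0.5 * (S/UTS)^(1/b) = 0.5 * (280/523)^(1/-0.114) = 119.9990 cycles

119.9990 cycles


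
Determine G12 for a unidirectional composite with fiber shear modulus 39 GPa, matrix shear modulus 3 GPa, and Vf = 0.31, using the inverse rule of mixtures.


1/G12 = Vf/Gf + (1-Vf)/Gm = 0.31/39 + 0.69/3
G12 = 4.2 GPa

4.2 GPa


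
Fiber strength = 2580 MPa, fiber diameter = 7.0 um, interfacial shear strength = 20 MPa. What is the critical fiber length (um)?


Lc = sigma_f * d / (2 * tau_i) = 2580 * 7.0 / (2 * 20) = 451.5 um

451.5 um


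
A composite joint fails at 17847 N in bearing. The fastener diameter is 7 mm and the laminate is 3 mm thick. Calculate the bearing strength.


sigma_br = F/(d*h) = 17847/(7*3) = 849.9 MPa

849.9 MPa


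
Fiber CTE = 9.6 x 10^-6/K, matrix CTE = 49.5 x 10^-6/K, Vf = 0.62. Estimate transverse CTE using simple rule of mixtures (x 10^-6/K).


alpha_2 = alpha_f*Vf + alpha_m*(1-Vf) = 9.6*0.62 + 49.5*0.38 = 24.8 x 10^-6/K

24.8 x 10^-6/K


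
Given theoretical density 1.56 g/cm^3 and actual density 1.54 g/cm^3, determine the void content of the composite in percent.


Void% = (rho_theo - rho_actual)/rho_theo * 100 = (1.56 - 1.54)/1.56 * 100 = 1.28%

1.28%


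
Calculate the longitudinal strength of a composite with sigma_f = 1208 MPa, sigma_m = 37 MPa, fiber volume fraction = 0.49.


sigma_1 = sigma_f*Vf + sigma_m*(1-Vf) = 1208*0.49 + 37*0.51 = 610.8 MPa

610.8 MPa


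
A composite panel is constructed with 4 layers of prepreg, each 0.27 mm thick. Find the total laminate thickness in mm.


h = n * t_ply = 4 * 0.27 = 1.08 mm

1.08 mm


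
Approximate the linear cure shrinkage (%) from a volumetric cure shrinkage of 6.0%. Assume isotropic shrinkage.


Linear shrinkage ≈ vol_shrink/3 = 6.0/3 = 2.0%

2.0%


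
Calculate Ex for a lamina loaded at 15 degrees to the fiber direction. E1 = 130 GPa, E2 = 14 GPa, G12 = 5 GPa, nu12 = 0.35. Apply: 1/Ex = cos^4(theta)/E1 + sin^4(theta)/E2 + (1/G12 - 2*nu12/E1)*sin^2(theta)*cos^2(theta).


cos^4(15) = 0.870513, sin^4(15) = 0.004487, sin^2(15)*cos^2(15) = 0.0625
1/G12 - 2*nu12/E1 = 1/5 - 2*0.35/130 = 0.194615 GPa^-1
1/Ex = 0.870513/130 + 0.004487/14 + 0.194615*0.0625 = 0.0191802 GPa^-1
Ex = 52.14 GPa

52.14 GPa


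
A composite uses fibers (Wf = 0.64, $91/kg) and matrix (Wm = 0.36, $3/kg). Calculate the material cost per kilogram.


Cost = cost_f*Wf + cost_m*Wm = 91*0.64 + 3*0.36 = $59.32/kg

$59.32/kg


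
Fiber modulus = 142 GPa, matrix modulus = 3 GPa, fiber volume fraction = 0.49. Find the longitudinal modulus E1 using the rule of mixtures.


E1 = Ef*Vf + Em*(1-Vf) = 142*0.49 + 3*0.51 = 71.11 GPa

71.11 GPa


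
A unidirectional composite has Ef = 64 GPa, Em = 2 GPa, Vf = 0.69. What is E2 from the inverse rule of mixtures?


1/E2 = Vf/Ef + (1-Vf)/Em = 0.69/64 + 0.31/2
E2 = 6.03 GPa

6.03 GPa


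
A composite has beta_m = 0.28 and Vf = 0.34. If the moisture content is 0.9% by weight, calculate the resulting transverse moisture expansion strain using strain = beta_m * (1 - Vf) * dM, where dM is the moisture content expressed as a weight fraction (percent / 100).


dM = 0.9/100 = 0.009
strain = beta_m * (1-Vf) * dM = 0.28 * 0.66 * 0.009 = 0.0016632

0.0016632


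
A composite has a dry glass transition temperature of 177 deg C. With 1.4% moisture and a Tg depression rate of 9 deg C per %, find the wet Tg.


Tg_wet = Tg_dry - k*moisture = 177 - 9*1.4 = 164.4 deg C

164.4 deg C


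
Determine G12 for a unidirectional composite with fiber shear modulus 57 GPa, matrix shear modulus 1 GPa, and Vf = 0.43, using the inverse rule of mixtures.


1/G12 = Vf/Gf + (1-Vf)/Gm = 0.43/57 + 0.57/1
G12 = 1.73 GPa

1.73 GPa


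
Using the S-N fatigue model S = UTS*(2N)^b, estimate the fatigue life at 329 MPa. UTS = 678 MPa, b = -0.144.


N = 0.5 * (S/UTS)^(1/b) = 0.5 * (329/678)^(1/-0.144) = 75.8159 cycles

75.8159 cycles


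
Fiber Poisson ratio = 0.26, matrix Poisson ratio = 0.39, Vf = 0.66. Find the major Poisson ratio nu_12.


nu_12 = nu_f*Vf + nu_m*(1-Vf) = 0.26*0.66 + 0.39*0.34 = 0.3042

0.3042


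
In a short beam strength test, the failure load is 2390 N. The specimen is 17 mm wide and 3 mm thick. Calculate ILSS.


ILSS = 3F/(4bh) = 3*2390/(4*17*3) = 35.15 MPa

35.15 MPa


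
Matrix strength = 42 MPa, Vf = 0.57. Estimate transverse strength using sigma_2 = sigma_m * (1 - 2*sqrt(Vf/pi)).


factor = 1 - 2*sqrt(0.57/pi) = 0.1481
sigma_2 = 42 * 0.1481 = 6.22 MPa

6.22 MPa


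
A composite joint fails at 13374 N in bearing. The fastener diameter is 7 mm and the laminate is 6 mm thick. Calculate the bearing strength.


sigma_br = F/(d*h) = 13374/(7*6) = 318.4 MPa

318.4 MPa


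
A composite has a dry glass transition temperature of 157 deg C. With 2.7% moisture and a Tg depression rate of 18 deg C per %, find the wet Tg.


Tg_wet = Tg_dry - k*moisture = 157 - 18*2.7 = 108.4 deg C

108.4 deg C


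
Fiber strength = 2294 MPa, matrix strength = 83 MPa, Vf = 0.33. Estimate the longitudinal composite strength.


sigma_1 = sigma_f*Vf + sigma_m*(1-Vf) = 2294*0.33 + 83*0.67 = 812.6 MPa

812.6 MPa


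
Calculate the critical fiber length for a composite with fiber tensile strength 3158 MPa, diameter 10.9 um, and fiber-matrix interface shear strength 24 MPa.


Lc = sigma_f * d / (2 * tau_i) = 3158 * 10.9 / (2 * 24) = 717.1 um

717.1 um


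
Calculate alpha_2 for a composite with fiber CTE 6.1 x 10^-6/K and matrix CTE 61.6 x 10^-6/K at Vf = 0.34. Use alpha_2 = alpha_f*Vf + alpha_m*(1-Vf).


alpha_2 = alpha_f*Vf + alpha_m*(1-Vf) = 6.1*0.34 + 61.6*0.66 = 42.7 x 10^-6/K

42.7 x 10^-6/K


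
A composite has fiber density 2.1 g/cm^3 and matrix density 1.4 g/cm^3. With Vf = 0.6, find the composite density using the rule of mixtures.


rho_c = rho_f*Vf + rho_m*(1-Vf) = 2.1*0.6 + 1.4*0.4 = 1.82 g/cm^3

1.82 g/cm^3


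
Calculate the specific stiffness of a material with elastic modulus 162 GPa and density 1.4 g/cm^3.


Specific stiffness = E/rho = 162/1.4 = 115.7 GPa/(g/cm^3)

115.7 GPa/(g/cm^3)


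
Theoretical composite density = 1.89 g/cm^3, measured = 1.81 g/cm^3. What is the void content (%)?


Void% = (rho_theo - rho_actual)/rho_theo * 100 = (1.89 - 1.81)/1.89 * 100 = 4.23%

4.23%


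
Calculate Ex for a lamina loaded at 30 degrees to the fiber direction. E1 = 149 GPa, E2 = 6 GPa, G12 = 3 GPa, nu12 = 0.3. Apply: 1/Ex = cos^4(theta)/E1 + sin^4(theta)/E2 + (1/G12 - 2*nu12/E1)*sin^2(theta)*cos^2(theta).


cos^4(30) = 0.5625, sin^4(30) = 0.0625, sin^2(30)*cos^2(30) = 0.1875
1/G12 - 2*nu12/E1 = 1/3 - 2*0.3/149 = 0.329306 GPa^-1
1/Ex = 0.5625/149 + 0.0625/6 + 0.329306*0.1875 = 0.0759368 GPa^-1
Ex = 13.17 GPa

13.17 GPa


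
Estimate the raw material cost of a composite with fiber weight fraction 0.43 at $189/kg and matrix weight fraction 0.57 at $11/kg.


Cost = cost_f*Wf + cost_m*Wm = 189*0.43 + 11*0.57 = $87.54/kg

$87.54/kg


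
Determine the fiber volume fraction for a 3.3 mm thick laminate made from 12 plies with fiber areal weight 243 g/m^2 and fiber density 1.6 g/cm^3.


Vf = n * FAW / (rho_f * h * 1000) = 12 * 243 / (1.6 * 3.3 * 1000) = 0.5523

0.5523


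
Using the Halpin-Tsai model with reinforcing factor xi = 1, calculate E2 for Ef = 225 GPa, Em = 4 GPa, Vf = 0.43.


eta = (Ef/Em - 1)/(Ef/Em + xi) = (56.25 - 1)/(56.25 + 1) = 0.9651
E2 = Em*(1+xi*eta*Vf)/(1-eta*Vf) = 9.67 GPa

9.67 GPa


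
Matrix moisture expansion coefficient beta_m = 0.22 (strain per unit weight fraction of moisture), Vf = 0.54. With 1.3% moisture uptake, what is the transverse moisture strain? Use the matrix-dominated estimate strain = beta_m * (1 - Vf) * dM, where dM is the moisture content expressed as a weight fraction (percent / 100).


dM = 1.3/100 = 0.013
strain = beta_m * (1-Vf) * dM = 0.22 * 0.46 * 0.013 = 0.0013156

0.0013156


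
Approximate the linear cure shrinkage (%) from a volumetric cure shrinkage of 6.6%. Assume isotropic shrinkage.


Linear shrinkage ≈ vol_shrink/3 = 6.6/3 = 2.2%

2.2%


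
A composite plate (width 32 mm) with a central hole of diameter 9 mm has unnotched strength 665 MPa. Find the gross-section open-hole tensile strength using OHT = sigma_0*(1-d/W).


OHT = sigma_0*(1-d/W) = 665*(1-9/32) = 478.0 MPa

478.0 MPa


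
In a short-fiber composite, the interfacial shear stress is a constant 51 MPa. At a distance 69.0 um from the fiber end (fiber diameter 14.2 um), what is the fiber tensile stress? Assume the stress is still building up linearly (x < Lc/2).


Force balance: sigma_f * (pi*d^2/4) = tau * (pi*d) * x  ->  sigma_f = 4 * tau * x / d
sigma_f = 4 * 51 * 69.0 / 14.2 = 991.3 MPa

991.3 MPa


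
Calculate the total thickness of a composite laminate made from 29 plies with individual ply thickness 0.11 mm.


h = n * t_ply = 29 * 0.11 = 3.19 mm

3.19 mm


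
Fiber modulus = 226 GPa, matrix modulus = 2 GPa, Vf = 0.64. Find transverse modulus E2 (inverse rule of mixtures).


1/E2 = Vf/Ef + (1-Vf)/Em = 0.64/226 + 0.36/2
E2 = 5.47 GPa

5.47 GPa


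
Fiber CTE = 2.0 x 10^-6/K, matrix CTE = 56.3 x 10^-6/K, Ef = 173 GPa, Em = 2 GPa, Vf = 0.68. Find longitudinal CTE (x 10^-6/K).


E1 = Ef*Vf + Em*(1-Vf) = 118.28
alpha_1 = (alpha_f*Ef*Vf + alpha_m*Em*(1-Vf))/E1 = 2.29 x 10^-6/K

2.29 x 10^-6/K


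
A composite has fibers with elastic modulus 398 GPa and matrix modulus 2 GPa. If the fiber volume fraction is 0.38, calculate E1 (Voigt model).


E1 = Ef*Vf + Em*(1-Vf) = 398*0.38 + 2*0.62 = 152.48 GPa

152.48 GPa


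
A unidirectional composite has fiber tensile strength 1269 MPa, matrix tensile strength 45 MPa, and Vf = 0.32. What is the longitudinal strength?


sigma_1 = sigma_f*Vf + sigma_m*(1-Vf) = 1269*0.32 + 45*0.68 = 436.7 MPa

436.7 MPa


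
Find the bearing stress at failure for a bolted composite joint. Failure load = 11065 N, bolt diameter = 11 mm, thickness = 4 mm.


sigma_br = F/(d*h) = 11065/(11*4) = 251.5 MPa

251.5 MPa


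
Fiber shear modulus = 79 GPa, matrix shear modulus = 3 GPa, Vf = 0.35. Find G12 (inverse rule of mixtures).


1/G12 = Vf/Gf + (1-Vf)/Gm = 0.35/79 + 0.65/3
G12 = 4.52 GPa

4.52 GPa


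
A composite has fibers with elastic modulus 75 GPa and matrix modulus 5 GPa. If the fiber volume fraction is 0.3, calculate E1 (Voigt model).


E1 = Ef*Vf + Em*(1-Vf) = 75*0.3 + 5*0.7 = 26.0 GPa

26.0 GPa


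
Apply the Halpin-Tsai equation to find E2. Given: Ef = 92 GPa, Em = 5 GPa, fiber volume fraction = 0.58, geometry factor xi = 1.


eta = (Ef/Em - 1)/(Ef/Em + xi) = (18.4 - 1)/(18.4 + 1) = 0.8969
E2 = Em*(1+xi*eta*Vf)/(1-eta*Vf) = 15.84 GPa

15.84 GPa


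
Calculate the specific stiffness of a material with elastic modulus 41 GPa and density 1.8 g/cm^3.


Specific stiffness = E/rho = 41/1.8 = 22.8 GPa/(g/cm^3)

22.8 GPa/(g/cm^3)


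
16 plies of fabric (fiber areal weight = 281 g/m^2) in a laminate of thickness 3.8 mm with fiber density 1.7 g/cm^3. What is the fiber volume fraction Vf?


Vf = n * FAW / (rho_f * h * 1000) = 16 * 281 / (1.7 * 3.8 * 1000) = 0.696

0.696


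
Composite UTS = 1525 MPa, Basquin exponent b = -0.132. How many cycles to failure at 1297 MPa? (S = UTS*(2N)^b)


N = 0.5 * (S/UTS)^(1/b) = 0.5 * (1297/1525)^(1/-0.132) = 1.7052 cycles

1.7052 cycles


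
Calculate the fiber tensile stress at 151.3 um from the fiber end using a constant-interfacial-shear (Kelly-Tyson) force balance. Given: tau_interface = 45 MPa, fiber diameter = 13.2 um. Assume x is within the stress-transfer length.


Force balance: sigma_f * (pi*d^2/4) = tau * (pi*d) * x  ->  sigma_f = 4 * tau * x / d
sigma_f = 4 * 45 * 151.3 / 13.2 = 2063.2 MPa

2063.2 MPa


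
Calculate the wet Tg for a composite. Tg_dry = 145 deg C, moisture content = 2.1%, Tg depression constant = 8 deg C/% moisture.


Tg_wet = Tg_dry - k*moisture = 145 - 8*2.1 = 128.2 deg C

128.2 deg C


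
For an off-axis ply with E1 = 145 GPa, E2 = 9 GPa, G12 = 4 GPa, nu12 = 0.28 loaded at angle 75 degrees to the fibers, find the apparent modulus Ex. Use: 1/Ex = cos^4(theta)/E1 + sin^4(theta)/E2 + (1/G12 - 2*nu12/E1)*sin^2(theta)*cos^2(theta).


cos^4(75) = 0.004487, sin^4(75) = 0.870513, sin^2(75)*cos^2(75) = 0.0625
1/G12 - 2*nu12/E1 = 1/4 - 2*0.28/145 = 0.246138 GPa^-1
1/Ex = 0.004487/145 + 0.870513/9 + 0.246138*0.0625 = 0.1121382 GPa^-1
Ex = 8.92 GPa

8.92 GPa


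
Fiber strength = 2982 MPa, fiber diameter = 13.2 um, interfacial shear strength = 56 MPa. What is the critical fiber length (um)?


Lc = sigma_f * d / (2 * tau_i) = 2982 * 13.2 / (2 * 56) = 351.5 um

351.5 um


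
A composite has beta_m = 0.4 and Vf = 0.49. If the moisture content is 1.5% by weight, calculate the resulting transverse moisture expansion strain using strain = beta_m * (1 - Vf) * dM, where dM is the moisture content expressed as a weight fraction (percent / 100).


dM = 1.5/100 = 0.015
strain = beta_m * (1-Vf) * dM = 0.4 * 0.51 * 0.015 = 0.00306

0.00306


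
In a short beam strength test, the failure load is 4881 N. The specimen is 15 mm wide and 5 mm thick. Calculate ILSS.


ILSS = 3F/(4bh) = 3*4881/(4*15*5) = 48.81 MPa

48.81 MPa


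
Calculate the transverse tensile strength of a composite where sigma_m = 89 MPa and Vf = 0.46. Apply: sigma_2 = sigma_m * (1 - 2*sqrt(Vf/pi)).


factor = 1 - 2*sqrt(0.46/pi) = 0.2347
sigma_2 = 89 * 0.2347 = 20.89 MPa

20.89 MPa


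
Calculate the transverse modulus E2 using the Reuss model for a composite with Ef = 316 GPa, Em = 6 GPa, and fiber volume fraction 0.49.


1/E2 = Vf/Ef + (1-Vf)/Em = 0.49/316 + 0.51/6
E2 = 11.55 GPa

11.55 GPa


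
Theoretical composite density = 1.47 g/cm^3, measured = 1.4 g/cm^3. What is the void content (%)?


Void% = (rho_theo - rho_actual)/rho_theo * 100 = (1.47 - 1.4)/1.47 * 100 = 4.76%

4.76%


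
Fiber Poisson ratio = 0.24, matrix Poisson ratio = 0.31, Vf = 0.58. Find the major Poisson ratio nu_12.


nu_12 = nu_f*Vf + nu_m*(1-Vf) = 0.24*0.58 + 0.31*0.42 = 0.2694

0.2694


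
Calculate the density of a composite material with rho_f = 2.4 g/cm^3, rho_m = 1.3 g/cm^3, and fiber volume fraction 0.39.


rho_c = rho_f*Vf + rho_m*(1-Vf) = 2.4*0.39 + 1.3*0.61 = 1.729 g/cm^3

1.729 g/cm^3


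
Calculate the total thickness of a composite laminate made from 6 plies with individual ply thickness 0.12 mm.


h = n * t_ply = 6 * 0.12 = 0.72 mm

0.72 mm


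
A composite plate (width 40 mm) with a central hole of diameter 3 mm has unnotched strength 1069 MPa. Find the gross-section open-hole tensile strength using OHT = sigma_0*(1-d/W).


OHT = sigma_0*(1-d/W) = 1069*(1-3/40) = 988.8 MPa

988.8 MPa


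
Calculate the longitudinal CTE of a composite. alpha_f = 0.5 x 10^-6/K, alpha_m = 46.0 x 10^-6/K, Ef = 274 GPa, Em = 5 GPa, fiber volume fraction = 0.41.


E1 = Ef*Vf + Em*(1-Vf) = 115.29
alpha_1 = (alpha_f*Ef*Vf + alpha_m*Em*(1-Vf))/E1 = 1.66 x 10^-6/K

1.66 x 10^-6/K


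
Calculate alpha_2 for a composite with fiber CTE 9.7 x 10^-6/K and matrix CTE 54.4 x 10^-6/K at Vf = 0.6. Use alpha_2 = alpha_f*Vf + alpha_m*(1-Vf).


alpha_2 = alpha_f*Vf + alpha_m*(1-Vf) = 9.7*0.6 + 54.4*0.4 = 27.6 x 10^-6/K

27.6 x 10^-6/K


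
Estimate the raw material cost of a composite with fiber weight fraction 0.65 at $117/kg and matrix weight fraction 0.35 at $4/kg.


Cost = cost_f*Wf + cost_m*Wm = 117*0.65 + 4*0.35 = $77.45/kg

$77.45/kg


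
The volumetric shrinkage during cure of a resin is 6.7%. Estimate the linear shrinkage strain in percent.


Linear shrinkage ≈ vol_shrink/3 = 6.7/3 = 2.233%

2.233%


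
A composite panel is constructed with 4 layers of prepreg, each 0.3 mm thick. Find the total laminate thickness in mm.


h = n * t_ply = 4 * 0.3 = 1.2 mm

1.2 mm


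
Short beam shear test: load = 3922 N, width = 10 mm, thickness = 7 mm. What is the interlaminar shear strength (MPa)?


ILSS = 3F/(4bh) = 3*3922/(4*10*7) = 42.02 MPa

42.02 MPa


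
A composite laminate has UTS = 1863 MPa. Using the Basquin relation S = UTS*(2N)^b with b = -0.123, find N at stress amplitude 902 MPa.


N = 0.5 * (S/UTS)^(1/b) = 0.5 * (902/1863)^(1/-0.123) = 181.9688 cycles

181.9688 cycles


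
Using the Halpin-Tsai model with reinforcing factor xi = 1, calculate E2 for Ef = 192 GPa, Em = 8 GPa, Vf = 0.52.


eta = (Ef/Em - 1)/(Ef/Em + xi) = (24.0 - 1)/(24.0 + 1) = 0.92
E2 = Em*(1+xi*eta*Vf)/(1-eta*Vf) = 22.67 GPa

22.67 GPa


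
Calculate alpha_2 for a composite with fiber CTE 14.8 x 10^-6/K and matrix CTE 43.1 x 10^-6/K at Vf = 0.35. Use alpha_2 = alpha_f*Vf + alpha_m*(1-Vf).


alpha_2 = alpha_f*Vf + alpha_m*(1-Vf) = 14.8*0.35 + 43.1*0.65 = 33.2 x 10^-6/K

33.2 x 10^-6/K


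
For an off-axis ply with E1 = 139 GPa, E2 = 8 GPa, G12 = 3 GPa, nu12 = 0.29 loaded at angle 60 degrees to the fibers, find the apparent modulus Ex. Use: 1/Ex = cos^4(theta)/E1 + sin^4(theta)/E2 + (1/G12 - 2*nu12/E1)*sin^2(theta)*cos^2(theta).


cos^4(60) = 0.0625, sin^4(60) = 0.5625, sin^2(60)*cos^2(60) = 0.1875
1/G12 - 2*nu12/E1 = 1/3 - 2*0.29/139 = 0.329161 GPa^-1
1/Ex = 0.0625/139 + 0.5625/8 + 0.329161*0.1875 = 0.1324798 GPa^-1
Ex = 7.55 GPa

7.55 GPa


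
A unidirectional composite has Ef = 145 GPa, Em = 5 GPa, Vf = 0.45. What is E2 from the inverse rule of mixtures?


1/E2 = Vf/Ef + (1-Vf)/Em = 0.45/145 + 0.55/5
E2 = 8.84 GPa

8.84 GPa


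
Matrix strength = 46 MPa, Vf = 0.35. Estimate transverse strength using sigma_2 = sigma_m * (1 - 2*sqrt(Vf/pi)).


factor = 1 - 2*sqrt(0.35/pi) = 0.3324
sigma_2 = 46 * 0.3324 = 15.29 MPa

15.29 MPa


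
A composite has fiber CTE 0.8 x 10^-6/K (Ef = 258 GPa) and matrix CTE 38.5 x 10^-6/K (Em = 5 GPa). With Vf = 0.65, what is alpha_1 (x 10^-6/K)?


E1 = Ef*Vf + Em*(1-Vf) = 169.45
alpha_1 = (alpha_f*Ef*Vf + alpha_m*Em*(1-Vf))/E1 = 1.19 x 10^-6/K

1.19 x 10^-6/K


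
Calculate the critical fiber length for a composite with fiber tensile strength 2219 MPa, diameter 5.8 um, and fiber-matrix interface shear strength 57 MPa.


Lc = sigma_f * d / (2 * tau_i) = 2219 * 5.8 / (2 * 57) = 112.9 um

112.9 um


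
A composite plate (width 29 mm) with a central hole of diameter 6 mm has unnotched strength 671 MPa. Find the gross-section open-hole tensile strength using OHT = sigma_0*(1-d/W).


OHT = sigma_0*(1-d/W) = 671*(1-6/29) = 532.2 MPa

532.2 MPa


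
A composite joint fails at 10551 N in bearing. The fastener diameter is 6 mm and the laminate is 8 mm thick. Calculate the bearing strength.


sigma_br = F/(d*h) = 10551/(6*8) = 219.8 MPa

219.8 MPa


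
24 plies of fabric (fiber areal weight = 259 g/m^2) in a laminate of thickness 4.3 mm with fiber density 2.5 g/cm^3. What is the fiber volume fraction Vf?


Vf = n * FAW / (rho_f * h * 1000) = 24 * 259 / (2.5 * 4.3 * 1000) = 0.5782

0.5782


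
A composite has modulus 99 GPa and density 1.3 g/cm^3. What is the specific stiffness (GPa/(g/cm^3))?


Specific stiffness = E/rho = 99/1.3 = 76.2 GPa/(g/cm^3)

76.2 GPa/(g/cm^3)


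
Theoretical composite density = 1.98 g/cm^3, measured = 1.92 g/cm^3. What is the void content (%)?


Void% = (rho_theo - rho_actual)/rho_theo * 100 = (1.98 - 1.92)/1.98 * 100 = 3.03%

3.03%


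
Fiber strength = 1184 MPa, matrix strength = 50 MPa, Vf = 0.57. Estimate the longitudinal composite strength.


sigma_1 = sigma_f*Vf + sigma_m*(1-Vf) = 1184*0.57 + 50*0.43 = 696.4 MPa

696.4 MPa


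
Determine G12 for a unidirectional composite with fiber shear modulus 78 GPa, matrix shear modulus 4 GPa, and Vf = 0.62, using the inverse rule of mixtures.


1/G12 = Vf/Gf + (1-Vf)/Gm = 0.62/78 + 0.38/4
G12 = 9.71 GPa

9.71 GPa


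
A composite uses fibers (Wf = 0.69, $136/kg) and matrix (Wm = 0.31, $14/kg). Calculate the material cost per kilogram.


Cost = cost_f*Wf + cost_m*Wm = 136*0.69 + 14*0.31 = $98.18/kg

$98.18/kg


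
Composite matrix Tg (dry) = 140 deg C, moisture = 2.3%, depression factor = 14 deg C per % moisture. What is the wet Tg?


Tg_wet = Tg_dry - k*moisture = 140 - 14*2.3 = 107.8 deg C

107.8 deg C


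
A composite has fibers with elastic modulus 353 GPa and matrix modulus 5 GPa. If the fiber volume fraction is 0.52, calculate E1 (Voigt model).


E1 = Ef*Vf + Em*(1-Vf) = 353*0.52 + 5*0.48 = 185.96 GPa

185.96 GPa


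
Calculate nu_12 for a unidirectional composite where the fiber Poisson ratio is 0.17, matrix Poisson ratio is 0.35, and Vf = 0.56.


nu_12 = nu_f*Vf + nu_m*(1-Vf) = 0.17*0.56 + 0.35*0.44 = 0.2492

0.2492


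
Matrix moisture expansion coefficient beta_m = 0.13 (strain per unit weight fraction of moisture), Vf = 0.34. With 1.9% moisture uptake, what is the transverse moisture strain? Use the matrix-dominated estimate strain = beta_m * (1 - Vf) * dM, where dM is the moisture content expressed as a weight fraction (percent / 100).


dM = 1.9/100 = 0.019
strain = beta_m * (1-Vf) * dM = 0.13 * 0.66 * 0.019 = 0.0016302

0.0016302


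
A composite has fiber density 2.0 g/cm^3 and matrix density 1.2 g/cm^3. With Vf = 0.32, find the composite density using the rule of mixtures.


rho_c = rho_f*Vf + rho_m*(1-Vf) = 2.0*0.32 + 1.2*0.68 = 1.456 g/cm^3

1.456 g/cm^3


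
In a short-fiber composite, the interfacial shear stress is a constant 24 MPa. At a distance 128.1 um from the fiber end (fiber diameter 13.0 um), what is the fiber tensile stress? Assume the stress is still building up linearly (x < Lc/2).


Force balance: sigma_f * (pi*d^2/4) = tau * (pi*d) * x  ->  sigma_f = 4 * tau * x / d
sigma_f = 4 * 24 * 128.1 / 13.0 = 946.0 MPa

946.0 MPa
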